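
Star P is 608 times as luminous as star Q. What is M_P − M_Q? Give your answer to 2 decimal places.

M_P − M_Q ≈ -6.96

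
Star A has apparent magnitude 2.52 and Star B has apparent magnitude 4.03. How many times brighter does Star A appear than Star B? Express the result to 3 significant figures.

4.02

Δm = 2.52 − (4.03) = -1.51
Flux ratio = 10^(−0.4 Δm) = 10^(−0.4 × -1.51) = 10^0.604 = 4.018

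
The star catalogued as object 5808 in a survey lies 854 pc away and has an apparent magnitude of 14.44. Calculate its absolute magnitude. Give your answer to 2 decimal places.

M ≈ 4.78

5 log₁₀(d/10 pc) = 5 log₁₀(854.0) − 5 = 9.657
M = m − 5 log₁₀(d/10) = 14.44 − 9.657 = 4.783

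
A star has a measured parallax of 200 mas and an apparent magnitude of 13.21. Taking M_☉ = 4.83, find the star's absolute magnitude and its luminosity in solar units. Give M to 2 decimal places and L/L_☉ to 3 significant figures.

M ≈ 14.72; L/L_☉ ≈ 1.11×10^-4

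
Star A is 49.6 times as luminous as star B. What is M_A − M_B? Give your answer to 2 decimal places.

Pogson: ΔM = −2.5 log₁₀(ratio) = −2.5 log₁₀(49.6) = −2.5 × 1.6955 = -4.239
Star A is brighter, so it has the smaller magnitude: the difference is negative.

M_A − M_B ≈ -4.24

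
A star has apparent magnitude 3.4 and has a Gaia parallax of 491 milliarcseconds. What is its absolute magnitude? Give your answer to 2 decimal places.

M ≈ 6.86

p = 491 mas = 0.491″ → d = 1/p = 2.037 pc
5 log₁₀(d/10 pc) = 5 log₁₀(2.037) − 5 = -3.455
M = m − 5 log₁₀(d/10) = 3.4 + 3.455 = 6.855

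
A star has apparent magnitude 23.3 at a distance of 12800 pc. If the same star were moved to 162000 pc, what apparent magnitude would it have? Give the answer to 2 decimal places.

m ≈ 28.81

Flux ∝ 1/d², so Δm = 5 log₁₀(d₂/d₁) = 5 log₁₀(162000/12800) = 5.512
m₂ = m₁ + Δm = 23.3 + (5.512) = 28.812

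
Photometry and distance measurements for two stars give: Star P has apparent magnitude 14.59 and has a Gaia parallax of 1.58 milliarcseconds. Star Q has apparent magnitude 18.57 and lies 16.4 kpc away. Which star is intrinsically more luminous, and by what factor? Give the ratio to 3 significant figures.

Star P: p = 1.58 mas = 1.58×10^-3″ → d = 1/p = 632.9 pc
Star P: M = m − 5 log₁₀ d + 5 = 14.59 − 5·2.8013 + 5 = 5.583
Star Q: d = 16.4 kpc = 16400 pc
Star Q: M = m − 5 log₁₀ d + 5 = 18.57 − 5·4.2148 + 5 = 2.496
ΔM = M_P − M_Q = 5.583 − (2.496) = 3.088; smaller M is more luminous → Star Q.
L ratio = 10^(0.4 |ΔM|) = 10^1.235 = 17.18

Star Q is more luminous, by a factor of 17.2.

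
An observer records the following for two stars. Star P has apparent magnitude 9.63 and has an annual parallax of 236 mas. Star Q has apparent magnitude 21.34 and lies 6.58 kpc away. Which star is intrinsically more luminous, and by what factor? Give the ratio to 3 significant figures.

Star P: p = 236 mas = 0.236″ → d = 1/p = 4.237 pc
Star P: M = m − 5 log₁₀ d + 5 = 9.63 − 5·0.6271 + 5 = 11.495
Star Q: d = 6.58 kpc = 6580 pc
Star Q: M = m − 5 log₁₀ d + 5 = 21.34 − 5·3.8182 + 5 = 7.249
ΔM = M_P − M_Q = 11.495 − (7.249) = 4.246; smaller M is more luminous → Star Q.
L ratio = 10^(0.4 |ΔM|) = 10^1.698 = 49.92

Star Q is more luminous, by a factor of 49.9.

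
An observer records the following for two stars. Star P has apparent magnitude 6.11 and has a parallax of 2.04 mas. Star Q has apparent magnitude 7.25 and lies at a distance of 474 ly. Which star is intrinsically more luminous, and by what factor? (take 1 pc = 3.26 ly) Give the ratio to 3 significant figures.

Star P: p = 2.04 mas = 2.04×10^-3″ → d = 1/p = 490.2 pc
Star P: M = m − 5 log₁₀ d + 5 = 6.11 − 5·2.6904 + 5 = -2.342
Star Q: d = 474 ly / 3.26 = 145.4 pc
Star Q: M = m − 5 log₁₀ d + 5 = 7.25 − 5·2.1626 + 5 = 1.437
ΔM = M_P − M_Q = -2.342 − (1.437) = -3.779; smaller M is more luminous → Star P.
L ratio = 10^(0.4 |ΔM|) = 10^1.512 = 32.48

Star P is more luminous, by a factor of 32.5.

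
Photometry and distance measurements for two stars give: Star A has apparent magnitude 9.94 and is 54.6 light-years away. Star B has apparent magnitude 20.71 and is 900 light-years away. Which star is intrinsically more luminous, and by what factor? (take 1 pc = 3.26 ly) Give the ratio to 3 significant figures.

Star A is more luminous, by a factor of 74.8.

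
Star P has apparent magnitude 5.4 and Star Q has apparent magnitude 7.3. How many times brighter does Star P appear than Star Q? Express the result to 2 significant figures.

5.8

Δm = 5.4 − (7.3) = -1.9
Flux ratio = 10^(−0.4 Δm) = 10^(−0.4 × -1.9) = 10^0.760 = 5.754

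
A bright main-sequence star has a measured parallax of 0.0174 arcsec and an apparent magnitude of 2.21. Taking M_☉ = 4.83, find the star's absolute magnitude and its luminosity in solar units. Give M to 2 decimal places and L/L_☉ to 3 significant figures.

M ≈ -1.59; L/L_☉ ≈ 369

d = 1/p = 1/0.0174″ = 57.47 pc
M = m − 5 log₁₀ d + 5 = 2.21 − 5·1.7595 + 5 = -1.587
M − M_☉ = -1.587 − 4.83 = -6.417
L/L_☉ = 10^(−0.4 × -6.417) = 368.9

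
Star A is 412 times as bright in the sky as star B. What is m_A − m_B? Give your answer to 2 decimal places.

Pogson: Δm = −2.5 log₁₀(ratio) = −2.5 log₁₀(412) = −2.5 × 2.6149 = -6.537
Star A is brighter, so it has the smaller magnitude: the difference is negative.

m_A − m_B ≈ -6.54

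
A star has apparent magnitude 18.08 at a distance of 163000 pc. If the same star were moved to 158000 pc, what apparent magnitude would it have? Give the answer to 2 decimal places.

Flux ∝ 1/d², so Δm = 5 log₁₀(d₂/d₁) = 5 log₁₀(158000/163000) = -0.068
m₂ = m₁ + Δm = 18.08 + (-0.068) = 18.012

m ≈ 18.01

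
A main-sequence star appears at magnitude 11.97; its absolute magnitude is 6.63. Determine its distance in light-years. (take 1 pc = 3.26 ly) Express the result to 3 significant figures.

d ≈ 381 ly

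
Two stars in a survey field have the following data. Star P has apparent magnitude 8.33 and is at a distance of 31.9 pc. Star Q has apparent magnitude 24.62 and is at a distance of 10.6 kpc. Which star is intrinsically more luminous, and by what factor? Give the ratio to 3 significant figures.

Star P is more luminous, by a factor of 29.7.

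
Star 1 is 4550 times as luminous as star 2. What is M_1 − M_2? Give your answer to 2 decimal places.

M_1 − M_2 ≈ -9.15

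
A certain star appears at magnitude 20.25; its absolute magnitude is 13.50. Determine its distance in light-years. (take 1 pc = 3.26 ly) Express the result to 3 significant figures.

Distance modulus: m − M = 20.25 − (13.50) = 6.750
m − M = 5 log₁₀ d − 5
log₁₀ d = (m − M)/5 + 1 = 2.3500
d = 10^2.3500 = 223.9 pc
= 729.8 ly

d ≈ 730 ly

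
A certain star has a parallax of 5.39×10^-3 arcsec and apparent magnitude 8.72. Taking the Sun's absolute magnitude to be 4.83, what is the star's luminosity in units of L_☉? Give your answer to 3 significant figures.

L/L_☉ ≈ 9.57

d = 1/p = 1/5.39×10^-3″ = 185.5 pc
M = m − 5 log₁₀ d + 5 = 8.72 − 5·2.2684 + 5 = 2.378
M − M_☉ = 2.378 − 4.83 = -2.452
L/L_☉ = 10^(−0.4 × -2.452) = 9.568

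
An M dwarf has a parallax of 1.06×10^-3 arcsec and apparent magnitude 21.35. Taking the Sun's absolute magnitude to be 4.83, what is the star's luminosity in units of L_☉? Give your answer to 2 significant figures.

L/L_☉ ≈ 2.2×10^-3

d = 1/p = 1/1.06×10^-3″ = 943.4 pc
M = m − 5 log₁₀ d + 5 = 21.35 − 5·2.9747 + 5 = 11.477
M − M_☉ = 11.477 − 4.83 = 6.647
L/L_☉ = 10^(−0.4 × 6.647) = 2.195×10^-3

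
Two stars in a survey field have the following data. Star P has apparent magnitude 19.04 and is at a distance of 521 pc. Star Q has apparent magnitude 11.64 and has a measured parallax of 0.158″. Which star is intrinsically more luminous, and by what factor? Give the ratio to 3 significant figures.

Star P is more luminous, by a factor of 7.43.

Star P: M = m − 5 log₁₀ d + 5 = 19.04 − 5·2.7168 + 5 = 10.456
Star Q: d = 1/p = 1/0.158″ = 6.329 pc
Star Q: M = m − 5 log₁₀ d + 5 = 11.64 − 5·0.8013 + 5 = 12.633
ΔM = M_P − M_Q = 10.456 − (12.633) = -2.177; smaller M is more luminous → Star P.
L ratio = 10^(0.4 |ΔM|) = 10^0.871 = 7.430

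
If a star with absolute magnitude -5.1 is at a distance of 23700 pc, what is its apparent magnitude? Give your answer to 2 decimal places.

m ≈ 11.77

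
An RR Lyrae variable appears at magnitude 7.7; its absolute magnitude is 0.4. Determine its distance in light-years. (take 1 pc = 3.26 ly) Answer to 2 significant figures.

d ≈ 940 ly

Distance modulus: m − M = 7.7 − (0.4) = 7.300
m − M = 5 log₁₀ d − 5
log₁₀ d = (m − M)/5 + 1 = 2.4600
d = 10^2.4600 = 288.4 pc
= 940.2 ly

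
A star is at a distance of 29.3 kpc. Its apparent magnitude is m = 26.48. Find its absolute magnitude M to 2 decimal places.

d = 29.3 kpc = 29300 pc
5 log₁₀(d/10 pc) = 5 log₁₀(29300) − 5 = 17.334
M = m − 5 log₁₀(d/10) = 26.48 − 17.334 = 9.146

M ≈ 9.15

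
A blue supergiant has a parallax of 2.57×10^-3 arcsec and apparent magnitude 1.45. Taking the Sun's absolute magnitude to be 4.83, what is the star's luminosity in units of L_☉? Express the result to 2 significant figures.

d = 1/p = 1/2.57×10^-3″ = 389.1 pc
M = m − 5 log₁₀ d + 5 = 1.45 − 5·2.5901 + 5 = -6.500
M − M_☉ = -6.500 − 4.83 = -11.330
L/L_☉ = 10^(−0.4 × -11.330) = 34050

L/L_☉ ≈ 34000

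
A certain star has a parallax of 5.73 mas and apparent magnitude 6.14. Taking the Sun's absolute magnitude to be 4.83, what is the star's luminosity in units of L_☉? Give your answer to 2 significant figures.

d = 1/p = 1000/5.73 mas = 174.5 pc
M = m − 5 log₁₀ d + 5 = 6.14 − 5·2.2418 + 5 = -0.069
M − M_☉ = -0.069 − 4.83 = -4.899
L/L_☉ = 10^(−0.4 × -4.899) = 91.14

L/L_☉ ≈ 91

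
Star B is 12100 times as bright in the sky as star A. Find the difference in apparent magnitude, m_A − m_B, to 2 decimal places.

Pogson: Δm = −2.5 log₁₀(ratio) = −2.5 log₁₀(12100) = −2.5 × 4.0828 = -10.207
Star B is brighter so has the smaller magnitude: m_A − m_B is positive.

m_A − m_B ≈ 10.21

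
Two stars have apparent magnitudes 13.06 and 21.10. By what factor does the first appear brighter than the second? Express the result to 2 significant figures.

Magnitude difference = -8.04
Flux ratio = 10^(−0.4 Δm) = 10^(−0.4 × -8.04) = 10^3.216 = 1644

1600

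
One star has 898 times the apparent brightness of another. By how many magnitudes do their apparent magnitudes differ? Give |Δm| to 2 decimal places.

|Δm| ≈ 7.38

Pogson: Δm = −2.5 log₁₀(ratio) = −2.5 log₁₀(898) = −2.5 × 2.9533 = -7.383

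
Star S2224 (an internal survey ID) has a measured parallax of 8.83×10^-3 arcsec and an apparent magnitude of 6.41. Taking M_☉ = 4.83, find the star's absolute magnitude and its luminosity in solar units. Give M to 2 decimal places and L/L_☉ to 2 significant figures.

d = 1/p = 1/8.83×10^-3″ = 113.3 pc
M = m − 5 log₁₀ d + 5 = 6.41 − 5·2.0540 + 5 = 1.140
M − M_☉ = 1.140 − 4.83 = -3.690
L/L_☉ = 10^(−0.4 × -3.690) = 29.93

M ≈ 1.14; L/L_☉ ≈ 30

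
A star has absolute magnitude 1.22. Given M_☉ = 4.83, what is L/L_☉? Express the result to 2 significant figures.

M − M_☉ = 1.22 − 4.83 = -3.610
L/L_☉ = 10^(−0.4 (M − M_☉)) = 10^1.444 = 27.80

L/L_☉ ≈ 28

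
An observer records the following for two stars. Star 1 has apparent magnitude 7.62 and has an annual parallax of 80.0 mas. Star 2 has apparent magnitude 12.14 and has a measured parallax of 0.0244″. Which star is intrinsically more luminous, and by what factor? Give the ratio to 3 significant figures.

Star 1: p = 80.0 mas = 0.0800″ → d = 1/p = 12.50 pc
Star 1: M = m − 5 log₁₀ d + 5 = 7.62 − 5·1.0969 + 5 = 7.135
Star 2: d = 1/p = 1/0.0244″ = 40.98 pc
Star 2: M = m − 5 log₁₀ d + 5 = 12.14 − 5·1.6126 + 5 = 9.077
ΔM = M_1 − M_2 = 7.135 − (9.077) = -1.941; smaller M is more luminous → Star 1.
L ratio = 10^(0.4 |ΔM|) = 10^0.777 = 5.979

Star 1 is more luminous, by a factor of 5.98.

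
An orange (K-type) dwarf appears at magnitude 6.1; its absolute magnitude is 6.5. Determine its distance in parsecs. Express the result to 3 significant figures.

d ≈ 8.32 pc

Distance modulus: m − M = 6.1 − (6.5) = -0.400
m − M = 5 log₁₀ d − 5
log₁₀ d = (m − M)/5 + 1 = 0.9200
d = 10^0.9200 = 8.318 pc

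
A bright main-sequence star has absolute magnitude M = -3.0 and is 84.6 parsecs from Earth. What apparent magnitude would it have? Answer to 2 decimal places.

m = M + 5 log₁₀ d − 5 = -3.0 + 5·1.9274 − 5 = 1.637

m ≈ 1.64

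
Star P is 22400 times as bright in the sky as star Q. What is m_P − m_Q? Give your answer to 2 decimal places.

m_P − m_Q ≈ -10.88

Pogson: Δm = −2.5 log₁₀(ratio) = −2.5 log₁₀(22400) = −2.5 × 4.3502 = -10.876
Star P is brighter, so it has the smaller magnitude: the difference is negative.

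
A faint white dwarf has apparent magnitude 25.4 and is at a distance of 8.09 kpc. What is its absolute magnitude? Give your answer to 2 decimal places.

M ≈ 10.86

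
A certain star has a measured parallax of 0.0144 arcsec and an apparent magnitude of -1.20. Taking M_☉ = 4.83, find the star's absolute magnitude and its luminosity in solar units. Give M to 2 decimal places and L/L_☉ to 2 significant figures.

M ≈ -5.41; L/L_☉ ≈ 12000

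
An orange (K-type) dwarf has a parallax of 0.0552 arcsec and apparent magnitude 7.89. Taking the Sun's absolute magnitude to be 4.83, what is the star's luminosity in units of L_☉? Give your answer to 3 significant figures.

L/L_☉ ≈ 0.196

d = 1/p = 1/0.0552″ = 18.12 pc
M = m − 5 log₁₀ d + 5 = 7.89 − 5·1.2581 + 5 = 6.600
M − M_☉ = 6.600 − 4.83 = 1.770
L/L_☉ = 10^(−0.4 × 1.770) = 0.1959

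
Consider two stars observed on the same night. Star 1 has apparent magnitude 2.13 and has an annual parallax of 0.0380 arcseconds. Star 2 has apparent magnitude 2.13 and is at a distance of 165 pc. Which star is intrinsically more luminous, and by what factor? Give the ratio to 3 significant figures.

Star 1: d = 1/p = 1/0.0380″ = 26.32 pc
Star 1: M = m − 5 log₁₀ d + 5 = 2.13 − 5·1.4202 + 5 = 0.029
Star 2: M = m − 5 log₁₀ d + 5 = 2.13 − 5·2.2175 + 5 = -3.957
ΔM = M_1 − M_2 = 0.029 − (-3.957) = 3.986; smaller M is more luminous → Star 2.
L ratio = 10^(0.4 |ΔM|) = 10^1.595 = 39.31

Star 2 is more luminous, by a factor of 39.3.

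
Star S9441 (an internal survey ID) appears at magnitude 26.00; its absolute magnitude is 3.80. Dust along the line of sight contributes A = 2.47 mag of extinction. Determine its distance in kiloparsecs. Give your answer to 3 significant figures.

d ≈ 88.3 kpc

m − M = 5 log₁₀(d/10 pc) + A  ⇒  26.00 − (3.80) − 2.47 = 5 log₁₀(d/10)
19.730 = 5 log₁₀(d/10)
log₁₀ d = (m − M − A)/5 + 1 = 4.9460
d = 10^4.9460 = 88310 pc
= 88.31 kpc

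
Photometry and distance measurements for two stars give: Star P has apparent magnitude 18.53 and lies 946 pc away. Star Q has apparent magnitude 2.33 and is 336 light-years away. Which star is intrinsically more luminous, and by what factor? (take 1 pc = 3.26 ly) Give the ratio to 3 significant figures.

Star P: M = m − 5 log₁₀ d + 5 = 18.53 − 5·2.9759 + 5 = 8.651
Star Q: d = 336 ly / 3.26 = 103.1 pc
Star Q: M = m − 5 log₁₀ d + 5 = 2.33 − 5·2.0131 + 5 = -2.736
ΔM = M_P − M_Q = 8.651 − (-2.736) = 11.386; smaller M is more luminous → Star Q.
L ratio = 10^(0.4 |ΔM|) = 10^4.554 = 35850

Star Q is more luminous, by a factor of 35800.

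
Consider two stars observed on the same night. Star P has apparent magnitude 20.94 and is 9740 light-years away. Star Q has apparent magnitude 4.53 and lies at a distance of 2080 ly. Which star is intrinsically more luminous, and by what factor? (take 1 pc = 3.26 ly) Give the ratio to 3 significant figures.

Star P: d = 9740 ly / 3.26 = 2988 pc
Star P: M = m − 5 log₁₀ d + 5 = 20.94 − 5·3.4753 + 5 = 8.563
Star Q: d = 2080 ly / 3.26 = 638.0 pc
Star Q: M = m − 5 log₁₀ d + 5 = 4.53 − 5·2.8048 + 5 = -4.494
ΔM = M_P − M_Q = 8.563 − (-4.494) = 13.058; smaller M is more luminous → Star Q.
L ratio = 10^(0.4 |ΔM|) = 10^5.223 = 167100

Star Q is more luminous, by a factor of 167000.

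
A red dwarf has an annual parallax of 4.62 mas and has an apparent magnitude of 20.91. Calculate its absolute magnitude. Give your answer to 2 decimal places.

M ≈ 14.23

p = 4.62 mas = 4.62×10^-3″ → d = 1/p = 216.5 pc
5 log₁₀(d/10 pc) = 5 log₁₀(216.5) − 5 = 6.677
M = m − 5 log₁₀(d/10) = 20.91 − 6.677 = 14.233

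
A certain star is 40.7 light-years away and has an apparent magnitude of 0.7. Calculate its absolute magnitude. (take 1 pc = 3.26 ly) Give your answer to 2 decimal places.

M ≈ 0.22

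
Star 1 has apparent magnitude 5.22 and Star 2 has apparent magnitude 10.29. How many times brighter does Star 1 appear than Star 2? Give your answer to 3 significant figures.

107

Magnitude difference = -5.07
Flux ratio = 10^(−0.4 Δm) = 10^(−0.4 × -5.07) = 10^2.028 = 106.7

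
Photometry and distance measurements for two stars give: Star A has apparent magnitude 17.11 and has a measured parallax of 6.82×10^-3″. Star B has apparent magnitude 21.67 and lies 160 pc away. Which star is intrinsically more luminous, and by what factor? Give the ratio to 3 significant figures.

Star A is more luminous, by a factor of 56.0.

Star A: d = 1/p = 1/6.82×10^-3″ = 146.6 pc
Star A: M = m − 5 log₁₀ d + 5 = 17.11 − 5·2.1662 + 5 = 11.279
Star B: M = m − 5 log₁₀ d + 5 = 21.67 − 5·2.2041 + 5 = 15.649
ΔM = M_A − M_B = 11.279 − (15.649) = -4.370; smaller M is more luminous → Star A.
L ratio = 10^(0.4 |ΔM|) = 10^1.748 = 56.00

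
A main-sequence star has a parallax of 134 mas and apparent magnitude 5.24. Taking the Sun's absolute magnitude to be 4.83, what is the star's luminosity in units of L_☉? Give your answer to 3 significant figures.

L/L_☉ ≈ 0.382

d = 1/p = 1000/134 mas = 7.463 pc
M = m − 5 log₁₀ d + 5 = 5.24 − 5·0.8729 + 5 = 5.876
M − M_☉ = 5.876 − 4.83 = 1.046
L/L_☉ = 10^(−0.4 × 1.046) = 0.3818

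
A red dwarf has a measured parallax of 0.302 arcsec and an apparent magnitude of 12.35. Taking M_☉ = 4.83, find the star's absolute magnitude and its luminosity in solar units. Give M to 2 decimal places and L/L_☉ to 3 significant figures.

d = 1/p = 1/0.302″ = 3.311 pc
M = m − 5 log₁₀ d + 5 = 12.35 − 5·0.5200 + 5 = 14.750
M − M_☉ = 14.750 − 4.83 = 9.920
L/L_☉ = 10^(−0.4 × 9.920) = 1.076×10^-4

M ≈ 14.75; L/L_☉ ≈ 1.08×10^-4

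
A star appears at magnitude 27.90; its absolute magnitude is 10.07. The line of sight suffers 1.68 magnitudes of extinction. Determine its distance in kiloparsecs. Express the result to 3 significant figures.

m − M = 5 log₁₀(d/10 pc) + A  ⇒  27.90 − (10.07) − 1.68 = 5 log₁₀(d/10)
16.150 = 5 log₁₀(d/10)
log₁₀ d = (m − M − A)/5 + 1 = 4.2300
d = 10^4.2300 = 16980 pc
= 16.98 kpc

d ≈ 17.0 kpc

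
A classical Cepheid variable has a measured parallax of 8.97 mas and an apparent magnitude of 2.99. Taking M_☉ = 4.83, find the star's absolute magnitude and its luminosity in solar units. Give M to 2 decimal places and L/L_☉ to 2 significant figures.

M ≈ -2.25; L/L_☉ ≈ 680

d = 1/p = 1000/8.97 mas = 111.5 pc
M = m − 5 log₁₀ d + 5 = 2.99 − 5·2.0472 + 5 = -2.246
M − M_☉ = -2.246 − 4.83 = -7.076
L/L_☉ = 10^(−0.4 × -7.076) = 676.7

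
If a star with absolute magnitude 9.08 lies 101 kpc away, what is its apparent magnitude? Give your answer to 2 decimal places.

m ≈ 29.10

d = 101 kpc = 101000 pc
m = M + 5 log₁₀ d − 5 = 9.08 + 5·5.0043 − 5 = 29.102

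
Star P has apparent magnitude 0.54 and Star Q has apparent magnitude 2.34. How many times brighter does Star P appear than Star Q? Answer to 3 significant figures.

5.25

Δm = 0.54 − (2.34) = -1.80
Flux ratio = 10^(−0.4 Δm) = 10^(−0.4 × -1.80) = 10^0.720 = 5.248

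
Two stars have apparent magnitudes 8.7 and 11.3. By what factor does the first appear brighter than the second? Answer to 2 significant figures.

Δm = 8.7 − (11.3) = -2.6
Flux ratio = 10^(−0.4 Δm) = 10^(−0.4 × -2.6) = 10^1.040 = 10.96

11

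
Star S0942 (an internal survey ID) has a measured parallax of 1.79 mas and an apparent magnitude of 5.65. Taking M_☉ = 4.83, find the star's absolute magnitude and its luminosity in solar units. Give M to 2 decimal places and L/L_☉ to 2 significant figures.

M ≈ -3.09; L/L_☉ ≈ 1500

d = 1/p = 1000/1.79 mas = 558.7 pc
M = m − 5 log₁₀ d + 5 = 5.65 − 5·2.7471 + 5 = -3.086
M − M_☉ = -3.086 − 4.83 = -7.916
L/L_☉ = 10^(−0.4 × -7.916) = 1467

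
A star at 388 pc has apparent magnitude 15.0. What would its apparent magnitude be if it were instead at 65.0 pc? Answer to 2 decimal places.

m ≈ 11.12

Flux ∝ 1/d², so Δm = 5 log₁₀(d₂/d₁) = 5 log₁₀(65.0/388) = -3.880
m₂ = m₁ + Δm = 15.0 + (-3.880) = 11.120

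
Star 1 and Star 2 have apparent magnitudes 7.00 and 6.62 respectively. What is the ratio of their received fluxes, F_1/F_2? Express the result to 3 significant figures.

F_1/F_2 ≈ 0.705

Δm = 7.00 − (6.62) = 0.38
Flux ratio = 10^(−0.4 Δm) = 10^(−0.4 × 0.38) = 10^-0.152 = 0.7047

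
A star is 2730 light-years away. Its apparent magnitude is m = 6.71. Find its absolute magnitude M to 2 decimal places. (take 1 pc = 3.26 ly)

M ≈ -2.90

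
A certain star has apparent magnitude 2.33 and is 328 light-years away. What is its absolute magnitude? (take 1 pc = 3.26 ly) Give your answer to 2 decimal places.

M ≈ -2.68

d = 328 ly / 3.26 = 100.6 pc
5 log₁₀(d/10 pc) = 5 log₁₀(100.6) − 5 = 5.013
M = m − 5 log₁₀(d/10) = 2.33 − 5.013 = -2.683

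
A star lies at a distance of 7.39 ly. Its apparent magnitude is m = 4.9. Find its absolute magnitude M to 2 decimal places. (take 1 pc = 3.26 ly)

M ≈ 8.12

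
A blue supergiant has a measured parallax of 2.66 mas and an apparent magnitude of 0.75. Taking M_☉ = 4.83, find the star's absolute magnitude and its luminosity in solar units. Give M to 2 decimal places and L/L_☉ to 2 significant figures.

d = 1/p = 1000/2.66 mas = 375.9 pc
M = m − 5 log₁₀ d + 5 = 0.75 − 5·2.5751 + 5 = -7.126
M − M_☉ = -7.126 − 4.83 = -11.956
L/L_☉ = 10^(−0.4 × -11.956) = 60570

M ≈ -7.13; L/L_☉ ≈ 61000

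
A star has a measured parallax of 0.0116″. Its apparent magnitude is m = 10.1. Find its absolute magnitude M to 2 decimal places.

d = 1/p = 1/0.0116″ = 86.21 pc
5 log₁₀(d/10 pc) = 5 log₁₀(86.21) − 5 = 4.678
M = m − 5 log₁₀(d/10) = 10.1 − 4.678 = 5.422

M ≈ 5.42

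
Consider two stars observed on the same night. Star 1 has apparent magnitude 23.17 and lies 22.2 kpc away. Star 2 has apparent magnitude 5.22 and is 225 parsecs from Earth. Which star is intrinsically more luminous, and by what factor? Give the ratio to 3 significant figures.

Star 2 is more luminous, by a factor of 1550.

Star 1: d = 22.2 kpc = 22200 pc
Star 1: M = m − 5 log₁₀ d + 5 = 23.17 − 5·4.3464 + 5 = 6.438
Star 2: M = m − 5 log₁₀ d + 5 = 5.22 − 5·2.3522 + 5 = -1.541
ΔM = M_1 − M_2 = 6.438 − (-1.541) = 7.979; smaller M is more luminous → Star 2.
L ratio = 10^(0.4 |ΔM|) = 10^3.192 = 1555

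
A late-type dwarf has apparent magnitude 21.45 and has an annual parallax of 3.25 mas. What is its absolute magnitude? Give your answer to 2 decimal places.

M ≈ 14.01

p = 3.25 mas = 3.25×10^-3″ → d = 1/p = 307.7 pc
5 log₁₀(d/10 pc) = 5 log₁₀(307.7) − 5 = 7.441
M = m − 5 log₁₀(d/10) = 21.45 − 7.441 = 14.009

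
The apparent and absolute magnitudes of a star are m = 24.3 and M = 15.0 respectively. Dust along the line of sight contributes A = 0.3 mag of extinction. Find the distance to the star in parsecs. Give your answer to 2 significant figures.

d ≈ 630 pc

m − M = 5 log₁₀(d/10 pc) + A  ⇒  24.3 − (15.0) − 0.3 = 5 log₁₀(d/10)
9.000 = 5 log₁₀(d/10)
log₁₀ d = (m − M − A)/5 + 1 = 2.8000
d = 10^2.8000 = 631.0 pc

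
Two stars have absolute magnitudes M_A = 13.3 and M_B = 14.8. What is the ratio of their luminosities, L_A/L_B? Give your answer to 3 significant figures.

ΔM = M_A − M_B = -1.5
L_A/L_B = 10^(−0.4 ΔM) = 10^0.600 = 3.981

L_A/L_B ≈ 3.98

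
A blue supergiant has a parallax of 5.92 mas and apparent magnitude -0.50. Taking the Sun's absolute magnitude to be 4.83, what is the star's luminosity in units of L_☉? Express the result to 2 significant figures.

L/L_☉ ≈ 39000

d = 1/p = 1000/5.92 mas = 168.9 pc
M = m − 5 log₁₀ d + 5 = -0.50 − 5·2.2277 + 5 = -6.638
M − M_☉ = -6.638 − 4.83 = -11.468
L/L_☉ = 10^(−0.4 × -11.468) = 38670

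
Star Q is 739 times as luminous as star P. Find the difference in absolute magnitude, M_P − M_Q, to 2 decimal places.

M_P − M_Q ≈ 7.17

Pogson: ΔM = −2.5 log₁₀(ratio) = −2.5 log₁₀(739) = −2.5 × 2.8686 = -7.172
Star Q is brighter so has the smaller magnitude: M_P − M_Q is positive.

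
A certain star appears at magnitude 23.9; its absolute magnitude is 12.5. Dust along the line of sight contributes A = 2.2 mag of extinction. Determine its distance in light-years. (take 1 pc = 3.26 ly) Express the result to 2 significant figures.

d ≈ 2300 ly

m − M = 5 log₁₀(d/10 pc) + A  ⇒  23.9 − (12.5) − 2.2 = 5 log₁₀(d/10)
9.200 = 5 log₁₀(d/10)
log₁₀ d = (m − M − A)/5 + 1 = 2.8400
d = 10^2.8400 = 691.8 pc
= 2255 ly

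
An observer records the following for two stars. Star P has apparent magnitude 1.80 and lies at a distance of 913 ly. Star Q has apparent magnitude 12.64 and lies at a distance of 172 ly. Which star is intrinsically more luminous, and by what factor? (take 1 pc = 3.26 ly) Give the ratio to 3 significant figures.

Star P: d = 913 ly / 3.26 = 280.1 pc
Star P: M = m − 5 log₁₀ d + 5 = 1.80 − 5·2.4473 + 5 = -5.436
Star Q: d = 172 ly / 3.26 = 52.76 pc
Star Q: M = m − 5 log₁₀ d + 5 = 12.64 − 5·1.7223 + 5 = 9.028
ΔM = M_P − M_Q = -5.436 − (9.028) = -14.465; smaller M is more luminous → Star P.
L ratio = 10^(0.4 |ΔM|) = 10^5.786 = 610800

Star P is more luminous, by a factor of 611000.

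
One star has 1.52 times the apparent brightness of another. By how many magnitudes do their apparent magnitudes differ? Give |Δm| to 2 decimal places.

Pogson: Δm = −2.5 log₁₀(ratio) = −2.5 log₁₀(1.52) = −2.5 × 0.1818 = -0.455

|Δm| ≈ 0.45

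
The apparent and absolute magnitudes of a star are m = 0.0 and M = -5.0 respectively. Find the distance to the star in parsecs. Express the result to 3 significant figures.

μ = m − M = 5.000
m − M = 5 log₁₀ d − 5
log₁₀ d = (m − M)/5 + 1 = 2.0000
d = 10^2.0000 = 100.0 pc

d ≈ 100 pc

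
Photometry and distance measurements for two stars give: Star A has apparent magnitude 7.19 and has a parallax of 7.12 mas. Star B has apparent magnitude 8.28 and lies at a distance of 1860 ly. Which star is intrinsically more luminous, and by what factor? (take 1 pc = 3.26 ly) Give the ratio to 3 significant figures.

Star A: p = 7.12 mas = 7.12×10^-3″ → d = 1/p = 140.4 pc
Star A: M = m − 5 log₁₀ d + 5 = 7.19 − 5·2.1475 + 5 = 1.452
Star B: d = 1860 ly / 3.26 = 570.6 pc
Star B: M = m − 5 log₁₀ d + 5 = 8.28 − 5·2.7563 + 5 = -0.501
ΔM = M_A − M_B = 1.452 − (-0.501) = 1.954; smaller M is more luminous → Star B.
L ratio = 10^(0.4 |ΔM|) = 10^0.782 = 6.047

Star B is more luminous, by a factor of 6.05.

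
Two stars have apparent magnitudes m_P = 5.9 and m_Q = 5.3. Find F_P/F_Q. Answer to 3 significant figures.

Δm = 5.9 − (5.3) = 0.6
Flux ratio = 10^(−0.4 Δm) = 10^(−0.4 × 0.6) = 10^-0.240 = 0.5754

F_P/F_Q ≈ 0.575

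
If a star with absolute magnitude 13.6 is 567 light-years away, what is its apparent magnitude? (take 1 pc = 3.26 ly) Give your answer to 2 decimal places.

m ≈ 19.80

d = 567 ly / 3.26 = 173.9 pc
m = M + 5 log₁₀ d − 5 = 13.6 + 5·2.2404 − 5 = 19.802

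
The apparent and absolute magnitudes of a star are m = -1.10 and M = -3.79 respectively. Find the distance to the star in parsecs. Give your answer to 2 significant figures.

d ≈ 35 pc

Distance modulus: m − M = -1.10 − (-3.79) = 2.690
m − M = 5 log₁₀ d − 5
log₁₀ d = (m − M)/5 + 1 = 1.5380
d = 10^1.5380 = 34.51 pc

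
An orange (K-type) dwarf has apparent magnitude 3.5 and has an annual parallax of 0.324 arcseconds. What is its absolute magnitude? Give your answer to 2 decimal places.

M ≈ 6.05

d = 1/p = 1/0.324″ = 3.086 pc
5 log₁₀(d/10 pc) = 5 log₁₀(3.086) − 5 = -2.553
M = m − 5 log₁₀(d/10) = 3.5 + 2.553 = 6.053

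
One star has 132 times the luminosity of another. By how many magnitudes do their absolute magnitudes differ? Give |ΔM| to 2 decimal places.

|ΔM| ≈ 5.30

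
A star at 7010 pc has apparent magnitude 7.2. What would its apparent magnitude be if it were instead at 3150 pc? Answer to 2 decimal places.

m ≈ 5.46

Flux ∝ 1/d², so Δm = 5 log₁₀(d₂/d₁) = 5 log₁₀(3150/7010) = -1.737
m₂ = m₁ + Δm = 7.2 + (-1.737) = 5.463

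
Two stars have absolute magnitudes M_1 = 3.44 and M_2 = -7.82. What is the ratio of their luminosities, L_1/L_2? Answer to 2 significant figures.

L_1/L_2 ≈ 3.1×10^-5

ΔM = M_1 − M_2 = 11.26
L_1/L_2 = 10^(−0.4 ΔM) = 10^-4.504 = 3.133×10^-5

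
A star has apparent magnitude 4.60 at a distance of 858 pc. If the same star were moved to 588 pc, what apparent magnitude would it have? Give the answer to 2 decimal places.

Flux ∝ 1/d², so Δm = 5 log₁₀(d₂/d₁) = 5 log₁₀(588/858) = -0.821
m₂ = m₁ + Δm = 4.60 + (-0.821) = 3.779

m ≈ 3.78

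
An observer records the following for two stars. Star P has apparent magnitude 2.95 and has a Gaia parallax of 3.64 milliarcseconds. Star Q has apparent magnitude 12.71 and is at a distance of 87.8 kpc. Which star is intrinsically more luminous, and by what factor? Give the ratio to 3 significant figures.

Star P: p = 3.64 mas = 3.64×10^-3″ → d = 1/p = 274.7 pc
Star P: M = m − 5 log₁₀ d + 5 = 2.95 − 5·2.4389 + 5 = -4.244
Star Q: d = 87.8 kpc = 87800 pc
Star Q: M = m − 5 log₁₀ d + 5 = 12.71 − 5·4.9435 + 5 = -7.007
ΔM = M_P − M_Q = -4.244 − (-7.007) = 2.763; smaller M is more luminous → Star Q.
L ratio = 10^(0.4 |ΔM|) = 10^1.105 = 12.74

Star Q is more luminous, by a factor of 12.7.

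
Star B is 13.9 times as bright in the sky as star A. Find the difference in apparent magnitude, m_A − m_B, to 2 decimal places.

m_A − m_B ≈ 2.86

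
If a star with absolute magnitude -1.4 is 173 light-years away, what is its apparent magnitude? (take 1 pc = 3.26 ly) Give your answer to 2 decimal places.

d = 173 ly / 3.26 = 53.07 pc
m = M + 5 log₁₀ d − 5 = -1.4 + 5·1.7248 − 5 = 2.224

m ≈ 2.22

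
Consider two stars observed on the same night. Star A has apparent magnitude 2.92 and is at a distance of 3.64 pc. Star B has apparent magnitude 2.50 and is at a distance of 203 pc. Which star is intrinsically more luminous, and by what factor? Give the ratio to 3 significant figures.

Star A: M = m − 5 log₁₀ d + 5 = 2.92 − 5·0.5611 + 5 = 5.114
Star B: M = m − 5 log₁₀ d + 5 = 2.50 − 5·2.3075 + 5 = -4.037
ΔM = M_A − M_B = 5.114 − (-4.037) = 9.152; smaller M is more luminous → Star B.
L ratio = 10^(0.4 |ΔM|) = 10^3.661 = 4579

Star B is more luminous, by a factor of 4580.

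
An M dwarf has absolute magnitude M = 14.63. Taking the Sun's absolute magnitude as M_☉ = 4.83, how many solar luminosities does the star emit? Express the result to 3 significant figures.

M − M_☉ = 14.63 − 4.83 = 9.800
L/L_☉ = 10^(−0.4 (M − M_☉)) = 10^-3.920 = 1.202×10^-4

L/L_☉ ≈ 1.20×10^-4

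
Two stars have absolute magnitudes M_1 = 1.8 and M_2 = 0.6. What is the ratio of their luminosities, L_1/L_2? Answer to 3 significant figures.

L_1/L_2 ≈ 0.331

ΔM = M_1 − M_2 = 1.2
L_1/L_2 = 10^(−0.4 ΔM) = 10^-0.480 = 0.3311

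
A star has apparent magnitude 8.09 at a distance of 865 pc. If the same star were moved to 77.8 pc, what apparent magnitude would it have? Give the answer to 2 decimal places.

m ≈ 2.86

Flux ∝ 1/d², so Δm = 5 log₁₀(d₂/d₁) = 5 log₁₀(77.8/865) = -5.230
m₂ = m₁ + Δm = 8.09 + (-5.230) = 2.860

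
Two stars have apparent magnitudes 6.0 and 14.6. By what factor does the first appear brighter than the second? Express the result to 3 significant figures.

Magnitude difference = -8.6
Flux ratio = 10^(−0.4 Δm) = 10^(−0.4 × -8.6) = 10^3.440 = 2754

2750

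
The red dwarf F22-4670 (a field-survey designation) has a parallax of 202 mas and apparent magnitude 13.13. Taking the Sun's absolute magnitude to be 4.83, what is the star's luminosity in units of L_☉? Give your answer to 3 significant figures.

L/L_☉ ≈ 1.17×10^-4

d = 1/p = 1000/202 mas = 4.950 pc
M = m − 5 log₁₀ d + 5 = 13.13 − 5·0.6946 + 5 = 14.657
M − M_☉ = 14.657 − 4.83 = 9.827
L/L_☉ = 10^(−0.4 × 9.827) = 1.173×10^-4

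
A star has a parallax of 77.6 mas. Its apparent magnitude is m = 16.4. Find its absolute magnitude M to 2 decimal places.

M ≈ 15.85

p = 77.6 mas = 0.0776″ → d = 1/p = 12.89 pc
5 log₁₀(d/10 pc) = 5 log₁₀(12.89) − 5 = 0.551
M = m − 5 log₁₀(d/10) = 16.4 − 0.551 = 15.849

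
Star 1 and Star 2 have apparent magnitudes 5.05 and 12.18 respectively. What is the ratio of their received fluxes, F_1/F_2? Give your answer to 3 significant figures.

F_1/F_2 ≈ 711

Δm = 5.05 − (12.18) = -7.13
Flux ratio = 10^(−0.4 Δm) = 10^(−0.4 × -7.13) = 10^2.852 = 711.2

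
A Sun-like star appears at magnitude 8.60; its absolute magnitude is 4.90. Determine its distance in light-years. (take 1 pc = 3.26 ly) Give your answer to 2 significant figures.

Distance modulus: m − M = 8.60 − (4.90) = 3.700
m − M = 5 log₁₀ d − 5
log₁₀ d = (m − M)/5 + 1 = 1.7400
d = 10^1.7400 = 54.95 pc
= 179.2 ly

d ≈ 180 ly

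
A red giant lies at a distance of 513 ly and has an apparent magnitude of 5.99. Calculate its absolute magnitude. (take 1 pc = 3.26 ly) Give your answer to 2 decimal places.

d = 513 ly / 3.26 = 157.4 pc
5 log₁₀(d/10 pc) = 5 log₁₀(157.4) − 5 = 5.984
M = m − 5 log₁₀(d/10) = 5.99 − 5.984 = 0.006

M ≈ 0.01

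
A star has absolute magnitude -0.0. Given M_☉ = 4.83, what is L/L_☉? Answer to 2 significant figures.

L/L_☉ ≈ 86

M − M_☉ = -0.0 − 4.83 = -4.830
L/L_☉ = 10^(−0.4 (M − M_☉)) = 10^1.932 = 85.51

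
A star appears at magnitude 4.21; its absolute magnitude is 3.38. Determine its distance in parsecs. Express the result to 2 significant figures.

d ≈ 15 pc

Distance modulus: m − M = 4.21 − (3.38) = 0.830
m − M = 5 log₁₀ d − 5
log₁₀ d = (m − M)/5 + 1 = 1.1660
d = 10^1.1660 = 14.66 pc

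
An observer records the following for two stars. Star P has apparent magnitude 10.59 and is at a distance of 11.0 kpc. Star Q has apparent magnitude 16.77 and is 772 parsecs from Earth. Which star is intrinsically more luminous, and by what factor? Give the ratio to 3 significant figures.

Star P is more luminous, by a factor of 60200.

Star P: d = 11.0 kpc = 11000 pc
Star P: M = m − 5 log₁₀ d + 5 = 10.59 − 5·4.0414 + 5 = -4.617
Star Q: M = m − 5 log₁₀ d + 5 = 16.77 − 5·2.8876 + 5 = 7.332
ΔM = M_P − M_Q = -4.617 − (7.332) = -11.949; smaller M is more luminous → Star P.
L ratio = 10^(0.4 |ΔM|) = 10^4.780 = 60190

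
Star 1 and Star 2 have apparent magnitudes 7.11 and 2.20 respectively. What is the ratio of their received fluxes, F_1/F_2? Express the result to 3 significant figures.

F_1/F_2 ≈ 0.0109

Magnitude difference = 4.91
Flux ratio = 10^(−0.4 Δm) = 10^(−0.4 × 4.91) = 10^-1.964 = 0.01086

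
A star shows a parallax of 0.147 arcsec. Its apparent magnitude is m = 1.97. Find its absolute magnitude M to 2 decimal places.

d = 1/p = 1/0.147″ = 6.803 pc
5 log₁₀(d/10 pc) = 5 log₁₀(6.803) − 5 = -0.837
M = m − 5 log₁₀(d/10) = 1.97 + 0.837 = 2.807

M ≈ 2.81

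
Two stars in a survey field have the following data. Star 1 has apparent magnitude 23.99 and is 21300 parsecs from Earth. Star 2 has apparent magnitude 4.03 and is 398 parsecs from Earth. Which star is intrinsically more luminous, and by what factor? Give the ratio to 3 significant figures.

Star 2 is more luminous, by a factor of 33700.

Star 1: M = m − 5 log₁₀ d + 5 = 23.99 − 5·4.3284 + 5 = 7.348
Star 2: M = m − 5 log₁₀ d + 5 = 4.03 − 5·2.5999 + 5 = -3.969
ΔM = M_1 − M_2 = 7.348 − (-3.969) = 11.318; smaller M is more luminous → Star 2.
L ratio = 10^(0.4 |ΔM|) = 10^4.527 = 33650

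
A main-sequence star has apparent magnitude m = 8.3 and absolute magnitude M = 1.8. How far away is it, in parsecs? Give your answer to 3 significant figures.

μ = m − M = 6.500
m − M = 5 log₁₀ d − 5
log₁₀ d = (m − M)/5 + 1 = 2.3000
d = 10^2.3000 = 199.5 pc

d ≈ 200 pc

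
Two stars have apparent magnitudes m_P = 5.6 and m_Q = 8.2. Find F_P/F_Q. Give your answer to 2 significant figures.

F_P/F_Q ≈ 11

Δm = 5.6 − (8.2) = -2.6
Flux ratio = 10^(−0.4 Δm) = 10^(−0.4 × -2.6) = 10^1.040 = 10.96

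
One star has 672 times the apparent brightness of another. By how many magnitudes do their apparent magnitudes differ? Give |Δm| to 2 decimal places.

|Δm| ≈ 7.07

Pogson: Δm = −2.5 log₁₀(ratio) = −2.5 log₁₀(672) = −2.5 × 2.8274 = -7.068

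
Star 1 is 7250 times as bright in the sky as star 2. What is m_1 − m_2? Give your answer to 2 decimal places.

m_1 − m_2 ≈ -9.65

Pogson: Δm = −2.5 log₁₀(ratio) = −2.5 log₁₀(7250) = −2.5 × 3.8603 = -9.651
Star 1 is brighter, so it has the smaller magnitude: the difference is negative.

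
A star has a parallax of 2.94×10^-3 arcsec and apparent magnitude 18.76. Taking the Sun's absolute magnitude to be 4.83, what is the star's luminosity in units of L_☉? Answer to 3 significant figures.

L/L_☉ ≈ 3.10×10^-3

d = 1/p = 1/2.94×10^-3″ = 340.1 pc
M = m − 5 log₁₀ d + 5 = 18.76 − 5·2.5317 + 5 = 11.102
M − M_☉ = 11.102 − 4.83 = 6.272
L/L_☉ = 10^(−0.4 × 6.272) = 3.100×10^-3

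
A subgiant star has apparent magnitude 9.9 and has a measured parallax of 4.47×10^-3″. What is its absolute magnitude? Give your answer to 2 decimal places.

d = 1/p = 1/4.47×10^-3″ = 223.7 pc
5 log₁₀(d/10 pc) = 5 log₁₀(223.7) − 5 = 6.748
M = m − 5 log₁₀(d/10) = 9.9 − 6.748 = 3.152

M ≈ 3.15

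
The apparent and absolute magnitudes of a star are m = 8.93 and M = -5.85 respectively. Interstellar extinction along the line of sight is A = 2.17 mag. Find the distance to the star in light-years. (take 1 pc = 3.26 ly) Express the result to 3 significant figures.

d ≈ 10800 ly

m − M = 5 log₁₀(d/10 pc) + A  ⇒  8.93 − (-5.85) − 2.17 = 5 log₁₀(d/10)
12.610 = 5 log₁₀(d/10)
log₁₀ d = (m − M − A)/5 + 1 = 3.5220
d = 10^3.5220 = 3327 pc
= 10840 ly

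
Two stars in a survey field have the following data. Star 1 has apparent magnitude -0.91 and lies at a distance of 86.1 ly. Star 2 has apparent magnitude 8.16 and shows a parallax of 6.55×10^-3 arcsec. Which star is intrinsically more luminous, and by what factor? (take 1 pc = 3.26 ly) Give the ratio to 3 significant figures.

Star 1: d = 86.1 ly / 3.26 = 26.41 pc
Star 1: M = m − 5 log₁₀ d + 5 = -0.91 − 5·1.4218 + 5 = -3.019
Star 2: d = 1/p = 1/6.55×10^-3″ = 152.7 pc
Star 2: M = m − 5 log₁₀ d + 5 = 8.16 − 5·2.1838 + 5 = 2.241
ΔM = M_1 − M_2 = -3.019 − (2.241) = -5.260; smaller M is more luminous → Star 1.
L ratio = 10^(0.4 |ΔM|) = 10^2.104 = 127.1

Star 1 is more luminous, by a factor of 127.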